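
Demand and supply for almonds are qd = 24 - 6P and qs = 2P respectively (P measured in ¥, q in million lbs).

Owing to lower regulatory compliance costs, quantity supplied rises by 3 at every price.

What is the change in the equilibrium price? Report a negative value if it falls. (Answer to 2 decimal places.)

-0.38

Before the shock: 24 - 6P = 2P ⇒ 24 = 8P ⇒ P = 3, q = 6.
The new curves are qd = 24 - 6P (demand) and qs = 2P + 3 (supply).
Clearing the new market: 24 - 6P = 2P + 3, so P = 2.625 and q = 8.25.
ΔP = 2.625 − 3 = -0.38.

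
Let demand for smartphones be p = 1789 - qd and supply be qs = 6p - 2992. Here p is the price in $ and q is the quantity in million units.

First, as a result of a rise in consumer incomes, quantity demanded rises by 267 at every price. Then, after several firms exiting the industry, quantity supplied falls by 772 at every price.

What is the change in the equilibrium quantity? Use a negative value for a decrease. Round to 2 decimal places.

+118.57

Original equilibrium: 1789 - p = 6p - 2992 gives 4781 = 7p, so p = 683 and q = 1106.
The new curves are qd = 2056 - p (demand) and qs = 6p - 3764 (supply).
Clearing the new market: 2056 - p = 6p - 3764, so p = 5820/7 ≈ 831.4286 and q = 8572/7 ≈ 1224.5714.
Δq = 1224.5714 − 1106 = +118.57.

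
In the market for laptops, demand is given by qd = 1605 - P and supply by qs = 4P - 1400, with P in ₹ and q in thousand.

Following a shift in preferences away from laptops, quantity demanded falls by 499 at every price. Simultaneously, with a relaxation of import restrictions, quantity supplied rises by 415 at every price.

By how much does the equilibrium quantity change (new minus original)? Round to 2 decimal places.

Original equilibrium: 1605 - P = 4P - 1400 gives 3005 = 5P, so P = 601 and q = 1004.
With the change applied: demand qd = 1106 - P, supply qs = 4P - 985.
Equate the new curves: 1106 - P = 4P - 985, giving 2091 = 5P, P = 418.2, q = 687.8.
Δq = 687.8 − 1004 = -316.20.

-316.20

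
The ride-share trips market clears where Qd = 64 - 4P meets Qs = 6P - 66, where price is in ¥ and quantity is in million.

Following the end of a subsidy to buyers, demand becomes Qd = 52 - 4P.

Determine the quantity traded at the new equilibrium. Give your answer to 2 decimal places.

Before the shock: 64 - 4P = 6P - 66 ⇒ 130 = 10P ⇒ P = 13, Q = 12.
After the shift, demand is Qd = 52 - 4P and supply is Qs = 6P - 66.
Setting them equal: 52 - 4P = 6P - 66 → 118 = 10P, so P = 11.8 and Q = 4.8.

4.80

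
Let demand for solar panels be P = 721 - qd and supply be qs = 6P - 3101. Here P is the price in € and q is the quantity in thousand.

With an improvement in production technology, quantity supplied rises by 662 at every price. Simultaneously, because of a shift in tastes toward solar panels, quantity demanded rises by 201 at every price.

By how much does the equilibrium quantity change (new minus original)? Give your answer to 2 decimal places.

Original equilibrium: 721 - P = 6P - 3101 gives 3822 = 7P, so P = 546 and q = 175.
With the change applied: demand qd = 922 - P, supply qs = 6P - 2439.
Clearing the new market: 922 - P = 6P - 2439, so P = 3361/7 ≈ 480.1429 and q = 3093/7 ≈ 441.8571.
Δq = 441.8571 − 175 = +266.86.

+266.86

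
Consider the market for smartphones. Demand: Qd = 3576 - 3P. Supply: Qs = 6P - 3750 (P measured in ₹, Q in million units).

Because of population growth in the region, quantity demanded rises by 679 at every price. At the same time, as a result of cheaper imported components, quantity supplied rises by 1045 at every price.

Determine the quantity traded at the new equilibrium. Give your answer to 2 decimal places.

Before the shock: 3576 - 3P = 6P - 3750 ⇒ 7326 = 9P ⇒ P = 814, Q = 1134.
After the shift, demand is Qd = 4255 - 3P and supply is Qs = 6P - 2705.
Clearing the new market: 4255 - 3P = 6P - 2705, so P = 2320/3 ≈ 773.3333 and Q = 1935.

1935.00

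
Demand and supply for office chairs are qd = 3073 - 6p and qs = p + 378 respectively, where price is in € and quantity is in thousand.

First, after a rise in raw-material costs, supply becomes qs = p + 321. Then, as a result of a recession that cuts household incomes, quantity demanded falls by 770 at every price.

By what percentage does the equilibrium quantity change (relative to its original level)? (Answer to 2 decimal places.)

-20.82

Initially, 3073 - 6p = p + 378, so 2695 = 7p and p = 385, q = 763.
With the change applied: demand qd = 2303 - 6p, supply qs = p + 321.
Clearing the new market: 2303 - 6p = p + 321, so p = 1982/7 ≈ 283.1429 and q = 4229/7 ≈ 604.1429.
%Δq = (604.1429 − 763) / 763 × 100 = -20.82%.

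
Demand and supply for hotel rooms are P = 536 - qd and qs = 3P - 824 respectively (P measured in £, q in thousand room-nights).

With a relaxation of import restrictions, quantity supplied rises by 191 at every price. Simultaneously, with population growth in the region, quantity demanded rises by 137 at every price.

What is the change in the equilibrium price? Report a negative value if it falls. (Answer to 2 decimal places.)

-13.50

Initially, 536 - P = 3P - 824, so 1360 = 4P and P = 340, q = 196.
The new curves are qd = 673 - P (demand) and qs = 3P - 633 (supply).
New equilibrium: 673 - P = 3P - 633 ⇒ 1306 = 4P ⇒ P = 326.5, q = 346.5.
ΔP = 326.5 − 340 = -13.50.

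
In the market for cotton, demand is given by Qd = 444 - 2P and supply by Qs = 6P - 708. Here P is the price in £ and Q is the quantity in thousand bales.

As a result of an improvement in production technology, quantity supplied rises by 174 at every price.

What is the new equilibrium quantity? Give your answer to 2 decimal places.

Initially, 444 - 2P = 6P - 708, so 1152 = 8P and P = 144, Q = 156.
With the change applied: demand Qd = 444 - 2P, supply Qs = 6P - 534.
Setting them equal: 444 - 2P = 6P - 534 → 978 = 8P, so P = 122.25 and Q = 199.5.

199.50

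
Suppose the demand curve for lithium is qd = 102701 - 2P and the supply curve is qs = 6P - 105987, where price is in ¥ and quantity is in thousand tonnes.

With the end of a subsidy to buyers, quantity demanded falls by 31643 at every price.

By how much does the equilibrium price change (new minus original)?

-3955.375

Original equilibrium: 102701 - 2P = 6P - 105987 gives 208688 = 8P, so P = 26086 and q = 50529.
The shock moves the curves to qd = 71058 - 2P and qs = 6P - 105987.
Setting them equal: 71058 - 2P = 6P - 105987 → 177045 = 8P, so P = 22130.625 and q = 26796.75.
ΔP = 22130.625 − 26086 = -3955.375.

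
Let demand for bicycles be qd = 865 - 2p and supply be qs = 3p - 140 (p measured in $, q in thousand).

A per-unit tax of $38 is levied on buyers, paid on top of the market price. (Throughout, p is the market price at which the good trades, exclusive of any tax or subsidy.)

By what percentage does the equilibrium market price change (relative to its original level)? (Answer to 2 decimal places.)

-7.56

Original equilibrium: 865 - 2p = 3p - 140 gives 1005 = 5p, so p = 201 and q = 463.
Since buyers pay the price plus the tax, the effective demand curve becomes qd = 789 - 2p.
New equilibrium: 789 - 2p = 3p - 140 ⇒ 929 = 5p ⇒ p = 185.8, q = 417.4.
%Δp = (185.8 − 201) / 201 × 100 = -7.56%.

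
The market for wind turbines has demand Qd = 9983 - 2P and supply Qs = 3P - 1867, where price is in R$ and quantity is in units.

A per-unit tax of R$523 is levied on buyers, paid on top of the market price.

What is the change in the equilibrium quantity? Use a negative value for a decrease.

-627.6

Before the shock: 9983 - 2P = 3P - 1867 ⇒ 11850 = 5P ⇒ P = 2370, Q = 5243.
Since buyers pay the price plus the tax, the effective demand curve becomes Qd = 8937 - 2P.
New equilibrium: 8937 - 2P = 3P - 1867 ⇒ 10804 = 5P ⇒ P = 2160.8, Q = 4615.4.
ΔQ = 4615.4 − 5243 = -627.6.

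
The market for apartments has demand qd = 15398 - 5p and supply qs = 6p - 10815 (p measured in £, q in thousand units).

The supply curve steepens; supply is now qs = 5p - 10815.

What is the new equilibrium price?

2621.3

Original equilibrium: 15398 - 5p = 6p - 10815 gives 26213 = 11p, so p = 2383 and q = 3483.
The new curves are qd = 15398 - 5p (demand) and qs = 5p - 10815 (supply).
Setting them equal: 15398 - 5p = 5p - 10815 → 26213 = 10p, so p = 2621.3 and q = 2291.5.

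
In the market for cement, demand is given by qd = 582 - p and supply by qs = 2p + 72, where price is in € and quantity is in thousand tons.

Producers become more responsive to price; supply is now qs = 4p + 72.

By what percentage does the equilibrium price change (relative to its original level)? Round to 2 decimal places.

-40.00

Initially, 582 - p = 2p + 72, so 510 = 3p and p = 170, q = 412.
With the change applied: demand qd = 582 - p, supply qs = 4p + 72.
New equilibrium: 582 - p = 4p + 72 ⇒ 510 = 5p ⇒ p = 102, q = 480.
%Δp = (102 − 170) / 170 × 100 = -40.00%.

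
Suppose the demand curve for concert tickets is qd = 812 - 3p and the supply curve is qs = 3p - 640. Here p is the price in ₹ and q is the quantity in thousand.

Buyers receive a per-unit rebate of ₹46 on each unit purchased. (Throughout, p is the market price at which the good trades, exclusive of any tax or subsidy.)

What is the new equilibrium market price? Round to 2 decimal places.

Before the shock: 812 - 3p = 3p - 640 ⇒ 1452 = 6p ⇒ p = 242, q = 86.
Since buyers' out-of-pocket price is the market price minus the rebate, the effective demand curve becomes qd = 950 - 3p.
Equate the new curves: 950 - 3p = 3p - 640, giving 1590 = 6p, p = 265, q = 155.

265.00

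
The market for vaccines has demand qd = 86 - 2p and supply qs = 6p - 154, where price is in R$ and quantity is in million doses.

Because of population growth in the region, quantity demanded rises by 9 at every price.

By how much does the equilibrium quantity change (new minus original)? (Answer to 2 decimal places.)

+6.75

Original equilibrium: 86 - 2p = 6p - 154 gives 240 = 8p, so p = 30 and q = 26.
The new curves are qd = 95 - 2p (demand) and qs = 6p - 154 (supply).
Equate the new curves: 95 - 2p = 6p - 154, giving 249 = 8p, p = 31.125, q = 32.75.
Δq = 32.75 − 26 = +6.75.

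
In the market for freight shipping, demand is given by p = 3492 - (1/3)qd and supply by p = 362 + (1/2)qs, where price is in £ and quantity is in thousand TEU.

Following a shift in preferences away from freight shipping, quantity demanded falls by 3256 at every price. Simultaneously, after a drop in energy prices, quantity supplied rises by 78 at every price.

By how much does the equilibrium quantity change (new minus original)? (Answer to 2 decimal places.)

-1255.60

Before the shock: 10476 - 3p = 2p - 724 ⇒ 11200 = 5p ⇒ p = 2240, q = 3756.
With the change applied: demand qd = 7220 - 3p, supply qs = 2p - 646.
Equate the new curves: 7220 - 3p = 2p - 646, giving 7866 = 5p, p = 1573.2, q = 2500.4.
Δq = 2500.4 − 3756 = -1255.60.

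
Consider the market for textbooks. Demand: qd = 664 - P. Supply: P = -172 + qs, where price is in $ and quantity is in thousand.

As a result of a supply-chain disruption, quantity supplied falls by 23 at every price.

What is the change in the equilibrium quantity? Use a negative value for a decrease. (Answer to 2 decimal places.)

Solve the original market: 664 - P = P + 172, hence P = 246 and q = 418.
After the shift, demand is qd = 664 - P and supply is qs = P + 149.
New equilibrium: 664 - P = P + 149 ⇒ 515 = 2P ⇒ P = 257.5, q = 406.5.
Δq = 406.5 − 418 = -11.50.

-11.50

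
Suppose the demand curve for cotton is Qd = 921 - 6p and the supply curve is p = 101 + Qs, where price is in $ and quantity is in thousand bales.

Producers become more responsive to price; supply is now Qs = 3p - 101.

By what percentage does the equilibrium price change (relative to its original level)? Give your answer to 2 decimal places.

-22.22

Solve the original market: 921 - 6p = p - 101, hence p = 146 and Q = 45.
With the change applied: demand Qd = 921 - 6p, supply Qs = 3p - 101.
Setting them equal: 921 - 6p = 3p - 101 → 1022 = 9p, so p = 1022/9 ≈ 113.5556 and Q = 719/3 ≈ 239.6667.
%Δp = (113.5556 − 146) / 146 × 100 = -22.22%.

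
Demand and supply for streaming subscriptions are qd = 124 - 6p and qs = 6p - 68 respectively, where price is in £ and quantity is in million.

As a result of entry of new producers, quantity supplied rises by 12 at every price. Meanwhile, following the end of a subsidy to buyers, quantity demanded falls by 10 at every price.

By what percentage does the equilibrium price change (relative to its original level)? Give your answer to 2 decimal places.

Initially, 124 - 6p = 6p - 68, so 192 = 12p and p = 16, q = 28.
With the change applied: demand qd = 114 - 6p, supply qs = 6p - 56.
Setting them equal: 114 - 6p = 6p - 56 → 170 = 12p, so p = 85/6 ≈ 14.1667 and q = 29.
%Δp = (14.1667 − 16) / 16 × 100 = -11.46%.

-11.46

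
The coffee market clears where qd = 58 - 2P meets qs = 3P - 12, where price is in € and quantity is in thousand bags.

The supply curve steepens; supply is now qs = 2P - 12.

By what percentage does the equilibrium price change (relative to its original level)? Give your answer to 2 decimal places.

Initially, 58 - 2P = 3P - 12, so 70 = 5P and P = 14, q = 30.
With the change applied: demand qd = 58 - 2P, supply qs = 2P - 12.
Setting them equal: 58 - 2P = 2P - 12 → 70 = 4P, so P = 17.5 and q = 23.
%ΔP = (17.5 − 14) / 14 × 100 = +25.00%.

+25.00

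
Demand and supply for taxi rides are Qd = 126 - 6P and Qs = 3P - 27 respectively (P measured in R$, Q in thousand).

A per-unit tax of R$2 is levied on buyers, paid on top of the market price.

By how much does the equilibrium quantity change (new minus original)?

Original equilibrium: 126 - 6P = 3P - 27 gives 153 = 9P, so P = 17 and Q = 24.
Since buyers pay the price plus the tax, the effective demand curve becomes Qd = 114 - 6P.
New equilibrium: 114 - 6P = 3P - 27 ⇒ 141 = 9P ⇒ P = 47/3 ≈ 15.6667, Q = 20.
ΔQ = 20 − 24 = -4.

-4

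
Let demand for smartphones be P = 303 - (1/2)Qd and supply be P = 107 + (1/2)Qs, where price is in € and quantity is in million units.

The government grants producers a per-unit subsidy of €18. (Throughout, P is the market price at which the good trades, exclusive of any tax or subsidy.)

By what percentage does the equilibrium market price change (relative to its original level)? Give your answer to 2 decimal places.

Before the shock: 606 - 2P = 2P - 214 ⇒ 820 = 4P ⇒ P = 205, Q = 196.
Since sellers receive the price plus the subsidy, the effective supply curve becomes Qs = 2P - 178.
Clearing the new market: 606 - 2P = 2P - 178, so P = 196 and Q = 214.
%ΔP = (196 − 205) / 205 × 100 = -4.39%.

-4.39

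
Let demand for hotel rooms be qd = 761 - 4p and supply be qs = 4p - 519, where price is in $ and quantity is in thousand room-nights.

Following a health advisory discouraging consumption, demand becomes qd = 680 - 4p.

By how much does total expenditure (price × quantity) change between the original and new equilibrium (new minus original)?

-7295.0625

Before the shock: 761 - 4p = 4p - 519 ⇒ 1280 = 8p ⇒ p = 160, q = 121.
With the change applied: demand qd = 680 - 4p, supply qs = 4p - 519.
New equilibrium: 680 - 4p = 4p - 519 ⇒ 1199 = 8p ⇒ p = 149.875, q = 80.5.
Expenditure moves from 160×121 = 19360 to 149.875×80.5 = 12064.9375; change = -7295.0625.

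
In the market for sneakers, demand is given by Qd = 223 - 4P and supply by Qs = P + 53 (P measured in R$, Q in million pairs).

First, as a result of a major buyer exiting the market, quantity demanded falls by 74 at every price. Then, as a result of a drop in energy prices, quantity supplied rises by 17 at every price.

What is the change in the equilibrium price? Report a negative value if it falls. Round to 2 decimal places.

-18.20

Original equilibrium: 223 - 4P = P + 53 gives 170 = 5P, so P = 34 and Q = 87.
The new curves are Qd = 149 - 4P (demand) and Qs = P + 70 (supply).
Clearing the new market: 149 - 4P = P + 70, so P = 15.8 and Q = 85.8.
ΔP = 15.8 − 34 = -18.20.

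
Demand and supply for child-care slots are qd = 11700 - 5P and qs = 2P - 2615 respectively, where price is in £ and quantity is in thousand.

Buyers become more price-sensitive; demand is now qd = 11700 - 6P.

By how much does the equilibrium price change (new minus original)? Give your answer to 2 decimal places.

Solve the original market: 11700 - 5P = 2P - 2615, hence P = 2045 and q = 1475.
With the change applied: demand qd = 11700 - 6P, supply qs = 2P - 2615.
Clearing the new market: 11700 - 6P = 2P - 2615, so P = 1789.375 and q = 963.75.
ΔP = 1789.375 − 2045 = -255.63.

-255.63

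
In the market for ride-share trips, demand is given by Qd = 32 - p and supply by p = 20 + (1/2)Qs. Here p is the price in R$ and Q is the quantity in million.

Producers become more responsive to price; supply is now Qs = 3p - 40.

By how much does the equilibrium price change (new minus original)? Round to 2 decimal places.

Original equilibrium: 32 - p = 2p - 40 gives 72 = 3p, so p = 24 and Q = 8.
The shock moves the curves to Qd = 32 - p and Qs = 3p - 40.
Setting them equal: 32 - p = 3p - 40 → 72 = 4p, so p = 18 and Q = 14.
Δp = 18 − 24 = -6.00.

-6.00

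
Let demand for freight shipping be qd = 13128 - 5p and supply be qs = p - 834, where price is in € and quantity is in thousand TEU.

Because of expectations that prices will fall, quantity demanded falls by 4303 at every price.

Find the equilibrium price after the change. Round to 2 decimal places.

Original equilibrium: 13128 - 5p = p - 834 gives 13962 = 6p, so p = 2327 and q = 1493.
After the shift, demand is qd = 8825 - 5p and supply is qs = p - 834.
Setting them equal: 8825 - 5p = p - 834 → 9659 = 6p, so p = 9659/6 ≈ 1609.8333 and q = 4655/6 ≈ 775.8333.

1609.83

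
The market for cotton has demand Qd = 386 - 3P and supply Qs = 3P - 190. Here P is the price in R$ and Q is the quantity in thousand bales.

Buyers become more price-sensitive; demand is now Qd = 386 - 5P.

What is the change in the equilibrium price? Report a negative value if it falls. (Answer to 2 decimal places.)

Initially, 386 - 3P = 3P - 190, so 576 = 6P and P = 96, Q = 98.
The shock moves the curves to Qd = 386 - 5P and Qs = 3P - 190.
Clearing the new market: 386 - 5P = 3P - 190, so P = 72 and Q = 26.
ΔP = 72 − 96 = -24.00.

-24.00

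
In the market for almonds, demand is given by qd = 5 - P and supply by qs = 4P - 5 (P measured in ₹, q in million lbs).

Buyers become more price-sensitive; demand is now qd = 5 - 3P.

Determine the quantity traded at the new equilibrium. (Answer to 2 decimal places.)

0.71

Solve the original market: 5 - P = 4P - 5, hence P = 2 and q = 3.
After the shift, demand is qd = 5 - 3P and supply is qs = 4P - 5.
Setting them equal: 5 - 3P = 4P - 5 → 10 = 7P, so P = 10/7 ≈ 1.4286 and q = 5/7 ≈ 0.7143.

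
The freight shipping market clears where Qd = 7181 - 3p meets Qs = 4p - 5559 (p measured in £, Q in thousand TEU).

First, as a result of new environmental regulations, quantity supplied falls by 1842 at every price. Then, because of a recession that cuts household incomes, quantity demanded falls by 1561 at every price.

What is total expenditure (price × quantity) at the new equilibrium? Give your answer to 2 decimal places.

73608.51

Original equilibrium: 7181 - 3p = 4p - 5559 gives 12740 = 7p, so p = 1820 and Q = 1721.
The new curves are Qd = 5620 - 3p (demand) and Qs = 4p - 7401 (supply).
Setting them equal: 5620 - 3p = 4p - 7401 → 13021 = 7p, so p = 13021/7 ≈ 1860.1429 and Q = 277/7 ≈ 39.5714.
New expenditure = 1860.1429 × 39.5714 = 73608.51.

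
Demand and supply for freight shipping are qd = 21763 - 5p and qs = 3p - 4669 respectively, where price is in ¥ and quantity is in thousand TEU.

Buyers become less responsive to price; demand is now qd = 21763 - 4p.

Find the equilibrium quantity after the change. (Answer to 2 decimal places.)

Initially, 21763 - 5p = 3p - 4669, so 26432 = 8p and p = 3304, q = 5243.
After the shift, demand is qd = 21763 - 4p and supply is qs = 3p - 4669.
Clearing the new market: 21763 - 4p = 3p - 4669, so p = 3776 and q = 6659.

6659.00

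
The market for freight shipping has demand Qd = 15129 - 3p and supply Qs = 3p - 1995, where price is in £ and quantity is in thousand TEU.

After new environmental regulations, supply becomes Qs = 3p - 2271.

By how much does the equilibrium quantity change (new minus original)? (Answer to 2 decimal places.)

Initially, 15129 - 3p = 3p - 1995, so 17124 = 6p and p = 2854, Q = 6567.
With the change applied: demand Qd = 15129 - 3p, supply Qs = 3p - 2271.
Clearing the new market: 15129 - 3p = 3p - 2271, so p = 2900 and Q = 6429.
ΔQ = 6429 − 6567 = -138.00.

-138.00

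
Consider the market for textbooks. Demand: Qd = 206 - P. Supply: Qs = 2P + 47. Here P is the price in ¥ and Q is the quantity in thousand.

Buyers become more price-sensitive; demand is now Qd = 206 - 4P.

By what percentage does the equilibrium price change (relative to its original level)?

-50

Before the shock: 206 - P = 2P + 47 ⇒ 159 = 3P ⇒ P = 53, Q = 153.
The shock moves the curves to Qd = 206 - 4P and Qs = 2P + 47.
Equate the new curves: 206 - 4P = 2P + 47, giving 159 = 6P, P = 26.5, Q = 100.
%ΔP = (26.5 − 53) / 53 × 100 = -50%.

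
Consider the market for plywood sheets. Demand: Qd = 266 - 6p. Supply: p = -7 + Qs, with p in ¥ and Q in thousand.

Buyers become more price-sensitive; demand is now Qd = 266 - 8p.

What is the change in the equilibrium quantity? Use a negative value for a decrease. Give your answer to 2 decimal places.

-8.22

Initially, 266 - 6p = p + 7, so 259 = 7p and p = 37, Q = 44.
The shock moves the curves to Qd = 266 - 8p and Qs = p + 7.
Setting them equal: 266 - 8p = p + 7 → 259 = 9p, so p = 259/9 ≈ 28.7778 and Q = 322/9 ≈ 35.7778.
ΔQ = 35.7778 − 44 = -8.22.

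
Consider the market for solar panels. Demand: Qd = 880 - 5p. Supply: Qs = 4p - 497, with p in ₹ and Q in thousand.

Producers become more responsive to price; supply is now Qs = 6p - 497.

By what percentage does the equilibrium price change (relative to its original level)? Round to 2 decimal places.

-18.18

Initially, 880 - 5p = 4p - 497, so 1377 = 9p and p = 153, Q = 115.
The new curves are Qd = 880 - 5p (demand) and Qs = 6p - 497 (supply).
New equilibrium: 880 - 5p = 6p - 497 ⇒ 1377 = 11p ⇒ p = 1377/11 ≈ 125.1818, Q = 2795/11 ≈ 254.0909.
%Δp = (125.1818 − 153) / 153 × 100 = -18.18%.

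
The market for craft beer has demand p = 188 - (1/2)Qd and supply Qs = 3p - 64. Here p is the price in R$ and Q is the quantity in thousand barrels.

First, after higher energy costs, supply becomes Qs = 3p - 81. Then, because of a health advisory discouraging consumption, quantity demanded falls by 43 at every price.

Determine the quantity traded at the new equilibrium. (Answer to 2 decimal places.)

167.40

Initially, 376 - 2p = 3p - 64, so 440 = 5p and p = 88, Q = 200.
The new curves are Qd = 333 - 2p (demand) and Qs = 3p - 81 (supply).
New equilibrium: 333 - 2p = 3p - 81 ⇒ 414 = 5p ⇒ p = 82.8, Q = 167.4.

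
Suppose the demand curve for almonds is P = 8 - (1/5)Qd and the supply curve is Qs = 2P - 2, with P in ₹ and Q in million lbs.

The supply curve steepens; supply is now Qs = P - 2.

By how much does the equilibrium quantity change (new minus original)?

-5

Initially, 40 - 5P = 2P - 2, so 42 = 7P and P = 6, Q = 10.
After the shift, demand is Qd = 40 - 5P and supply is Qs = P - 2.
Equate the new curves: 40 - 5P = P - 2, giving 42 = 6P, P = 7, Q = 5.
ΔQ = 5 − 10 = -5.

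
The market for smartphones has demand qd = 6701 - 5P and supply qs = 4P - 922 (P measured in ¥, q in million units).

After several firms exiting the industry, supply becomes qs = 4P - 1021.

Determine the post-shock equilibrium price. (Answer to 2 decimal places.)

858.00

Before the shock: 6701 - 5P = 4P - 922 ⇒ 7623 = 9P ⇒ P = 847, q = 2466.
The new curves are qd = 6701 - 5P (demand) and qs = 4P - 1021 (supply).
New equilibrium: 6701 - 5P = 4P - 1021 ⇒ 7722 = 9P ⇒ P = 858, q = 2411.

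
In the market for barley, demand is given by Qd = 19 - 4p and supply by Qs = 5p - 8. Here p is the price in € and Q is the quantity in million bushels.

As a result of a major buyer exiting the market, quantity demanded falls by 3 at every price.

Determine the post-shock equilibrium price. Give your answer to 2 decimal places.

2.67

Solve the original market: 19 - 4p = 5p - 8, hence p = 3 and Q = 7.
With the change applied: demand Qd = 16 - 4p, supply Qs = 5p - 8.
New equilibrium: 16 - 4p = 5p - 8 ⇒ 24 = 9p ⇒ p = 8/3 ≈ 2.6667, Q = 16/3 ≈ 5.3333.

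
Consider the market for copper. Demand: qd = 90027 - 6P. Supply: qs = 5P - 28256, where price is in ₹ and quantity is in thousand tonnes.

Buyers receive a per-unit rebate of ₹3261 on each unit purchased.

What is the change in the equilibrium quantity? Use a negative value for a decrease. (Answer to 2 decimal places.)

+8893.64

Solve the original market: 90027 - 6P = 5P - 28256, hence P = 10753 and q = 25509.
Since buyers' out-of-pocket price is the market price minus the rebate, the effective demand curve becomes qd = 109593 - 6P.
New equilibrium: 109593 - 6P = 5P - 28256 ⇒ 137849 = 11P ⇒ P = 137849/11 ≈ 12531.7273, q = 378429/11 ≈ 34402.6364.
Δq = 34402.6364 − 25509 = +8893.64.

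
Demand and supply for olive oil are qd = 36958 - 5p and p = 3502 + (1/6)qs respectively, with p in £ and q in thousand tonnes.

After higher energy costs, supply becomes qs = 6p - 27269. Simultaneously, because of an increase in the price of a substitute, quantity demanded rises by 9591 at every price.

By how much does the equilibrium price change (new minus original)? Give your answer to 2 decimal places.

+1440.73

Initially, 36958 - 5p = 6p - 21012, so 57970 = 11p and p = 5270, q = 10608.
With the change applied: demand qd = 46549 - 5p, supply qs = 6p - 27269.
Setting them equal: 46549 - 5p = 6p - 27269 → 73818 = 11p, so p = 73818/11 ≈ 6710.7273 and q = 142949/11 ≈ 12995.3636.
Δp = 6710.7273 − 5270 = +1440.73.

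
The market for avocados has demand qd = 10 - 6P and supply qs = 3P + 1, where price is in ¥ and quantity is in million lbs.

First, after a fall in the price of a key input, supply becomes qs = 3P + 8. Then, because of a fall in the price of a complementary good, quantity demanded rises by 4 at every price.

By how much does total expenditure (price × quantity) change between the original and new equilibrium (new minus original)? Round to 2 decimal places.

Before the shock: 10 - 6P = 3P + 1 ⇒ 9 = 9P ⇒ P = 1, q = 4.
After the shift, demand is qd = 14 - 6P and supply is qs = 3P + 8.
Equate the new curves: 14 - 6P = 3P + 8, giving 6 = 9P, P = 2/3 ≈ 0.6667, q = 10.
Expenditure moves from 1×4 = 4 to 0.6667×10 = 6.6667; change = +2.67.

+2.67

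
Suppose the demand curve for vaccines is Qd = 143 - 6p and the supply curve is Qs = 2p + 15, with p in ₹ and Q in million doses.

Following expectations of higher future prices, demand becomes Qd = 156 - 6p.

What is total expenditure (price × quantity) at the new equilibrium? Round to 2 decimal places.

885.66

Initially, 143 - 6p = 2p + 15, so 128 = 8p and p = 16, Q = 47.
After the shift, demand is Qd = 156 - 6p and supply is Qs = 2p + 15.
New equilibrium: 156 - 6p = 2p + 15 ⇒ 141 = 8p ⇒ p = 17.625, Q = 50.25.
New expenditure = 17.625 × 50.25 = 885.66.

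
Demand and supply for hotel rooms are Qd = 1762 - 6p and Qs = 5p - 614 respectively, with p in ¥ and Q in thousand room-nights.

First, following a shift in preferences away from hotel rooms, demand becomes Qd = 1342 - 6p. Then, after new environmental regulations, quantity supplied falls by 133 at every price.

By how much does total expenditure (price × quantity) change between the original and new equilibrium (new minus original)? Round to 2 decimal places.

Original equilibrium: 1762 - 6p = 5p - 614 gives 2376 = 11p, so p = 216 and Q = 466.
With the change applied: demand Qd = 1342 - 6p, supply Qs = 5p - 747.
Setting them equal: 1342 - 6p = 5p - 747 → 2089 = 11p, so p = 2089/11 ≈ 189.9091 and Q = 2228/11 ≈ 202.5455.
Expenditure moves from 216×466 = 100656 to 189.9091×202.5455 = 38465.2231; change = -62190.78.

-62190.78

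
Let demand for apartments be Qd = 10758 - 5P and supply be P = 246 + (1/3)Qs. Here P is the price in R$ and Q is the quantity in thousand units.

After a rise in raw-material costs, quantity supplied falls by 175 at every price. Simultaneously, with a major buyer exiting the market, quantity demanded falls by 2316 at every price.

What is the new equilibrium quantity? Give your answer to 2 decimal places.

Before the shock: 10758 - 5P = 3P - 738 ⇒ 11496 = 8P ⇒ P = 1437, Q = 3573.
After the shift, demand is Qd = 8442 - 5P and supply is Qs = 3P - 913.
Equate the new curves: 8442 - 5P = 3P - 913, giving 9355 = 8P, P = 1169.375, Q = 2595.125.

2595.13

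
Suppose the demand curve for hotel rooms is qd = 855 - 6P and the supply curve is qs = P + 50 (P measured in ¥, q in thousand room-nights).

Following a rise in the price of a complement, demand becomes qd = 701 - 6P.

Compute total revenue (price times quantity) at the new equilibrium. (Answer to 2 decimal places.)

13299.00

Initially, 855 - 6P = P + 50, so 805 = 7P and P = 115, q = 165.
The new curves are qd = 701 - 6P (demand) and qs = P + 50 (supply).
New equilibrium: 701 - 6P = P + 50 ⇒ 651 = 7P ⇒ P = 93, q = 143.
New expenditure = 93 × 143 = 13299.00.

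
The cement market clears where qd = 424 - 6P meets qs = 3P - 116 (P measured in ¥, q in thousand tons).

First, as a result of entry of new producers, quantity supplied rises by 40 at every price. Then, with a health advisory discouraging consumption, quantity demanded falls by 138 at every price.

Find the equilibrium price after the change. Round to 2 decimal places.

Solve the original market: 424 - 6P = 3P - 116, hence P = 60 and q = 64.
After the shift, demand is qd = 286 - 6P and supply is qs = 3P - 76.
Setting them equal: 286 - 6P = 3P - 76 → 362 = 9P, so P = 362/9 ≈ 40.2222 and q = 134/3 ≈ 44.6667.

40.22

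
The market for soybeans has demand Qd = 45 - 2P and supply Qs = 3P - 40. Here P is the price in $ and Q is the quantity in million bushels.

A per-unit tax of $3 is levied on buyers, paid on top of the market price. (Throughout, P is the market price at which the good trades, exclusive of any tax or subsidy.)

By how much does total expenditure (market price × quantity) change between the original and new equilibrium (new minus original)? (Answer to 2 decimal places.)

-70.08

Solve the original market: 45 - 2P = 3P - 40, hence P = 17 and Q = 11.
Since buyers pay the price plus the tax, the effective demand curve becomes Qd = 39 - 2P.
Setting them equal: 39 - 2P = 3P - 40 → 79 = 5P, so P = 15.8 and Q = 7.4.
Expenditure moves from 17×11 = 187 to 15.8×7.4 = 116.92; change = -70.08.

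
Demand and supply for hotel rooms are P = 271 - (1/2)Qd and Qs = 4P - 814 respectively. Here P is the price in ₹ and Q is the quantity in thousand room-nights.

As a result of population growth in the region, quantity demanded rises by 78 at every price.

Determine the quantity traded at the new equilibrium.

Before the shock: 542 - 2P = 4P - 814 ⇒ 1356 = 6P ⇒ P = 226, Q = 90.
The shock moves the curves to Qd = 620 - 2P and Qs = 4P - 814.
Equate the new curves: 620 - 2P = 4P - 814, giving 1434 = 6P, P = 239, Q = 142.

142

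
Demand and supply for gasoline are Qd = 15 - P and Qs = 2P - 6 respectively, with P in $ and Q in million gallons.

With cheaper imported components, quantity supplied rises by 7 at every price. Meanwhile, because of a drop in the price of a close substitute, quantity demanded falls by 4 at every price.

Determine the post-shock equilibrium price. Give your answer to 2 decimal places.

Solve the original market: 15 - P = 2P - 6, hence P = 7 and Q = 8.
The shock moves the curves to Qd = 11 - P and Qs = 2P + 1.
Clearing the new market: 11 - P = 2P + 1, so P = 10/3 ≈ 3.3333 and Q = 23/3 ≈ 7.6667.

3.33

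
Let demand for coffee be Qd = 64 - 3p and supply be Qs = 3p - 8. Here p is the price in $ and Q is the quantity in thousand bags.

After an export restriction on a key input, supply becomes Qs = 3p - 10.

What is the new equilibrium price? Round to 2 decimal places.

Before the shock: 64 - 3p = 3p - 8 ⇒ 72 = 6p ⇒ p = 12, Q = 28.
With the change applied: demand Qd = 64 - 3p, supply Qs = 3p - 10.
New equilibrium: 64 - 3p = 3p - 10 ⇒ 74 = 6p ⇒ p = 37/3 ≈ 12.3333, Q = 27.

12.33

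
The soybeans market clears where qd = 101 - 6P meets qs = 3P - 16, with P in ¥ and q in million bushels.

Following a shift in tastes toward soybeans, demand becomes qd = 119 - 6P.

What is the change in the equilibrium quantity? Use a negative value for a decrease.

+6

Original equilibrium: 101 - 6P = 3P - 16 gives 117 = 9P, so P = 13 and q = 23.
With the change applied: demand qd = 119 - 6P, supply qs = 3P - 16.
Setting them equal: 119 - 6P = 3P - 16 → 135 = 9P, so P = 15 and q = 29.
Δq = 29 − 23 = +6.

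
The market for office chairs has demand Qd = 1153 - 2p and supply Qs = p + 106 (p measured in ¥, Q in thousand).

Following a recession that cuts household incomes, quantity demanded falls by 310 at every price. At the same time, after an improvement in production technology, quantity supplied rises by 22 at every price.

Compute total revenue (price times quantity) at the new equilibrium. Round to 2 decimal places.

87309.44

Initially, 1153 - 2p = p + 106, so 1047 = 3p and p = 349, Q = 455.
The shock moves the curves to Qd = 843 - 2p and Qs = p + 128.
Equate the new curves: 843 - 2p = p + 128, giving 715 = 3p, p = 715/3 ≈ 238.3333, Q = 1099/3 ≈ 366.3333.
New expenditure = 238.3333 × 366.3333 = 87309.44.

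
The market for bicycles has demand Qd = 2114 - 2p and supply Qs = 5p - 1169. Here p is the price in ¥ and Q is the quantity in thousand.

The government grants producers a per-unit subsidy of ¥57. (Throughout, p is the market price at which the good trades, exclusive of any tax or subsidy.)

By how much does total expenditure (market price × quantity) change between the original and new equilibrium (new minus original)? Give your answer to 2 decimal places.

-13005.31

Initially, 2114 - 2p = 5p - 1169, so 3283 = 7p and p = 469, Q = 1176.
Since sellers receive the price plus the subsidy, the effective supply curve becomes Qs = 5p - 884.
Clearing the new market: 2114 - 2p = 5p - 884, so p = 2998/7 ≈ 428.2857 and Q = 8802/7 ≈ 1257.4286.
Expenditure moves from 469×1176 = 551544 to 428.2857×1257.4286 = 538538.6939; change = -13005.31.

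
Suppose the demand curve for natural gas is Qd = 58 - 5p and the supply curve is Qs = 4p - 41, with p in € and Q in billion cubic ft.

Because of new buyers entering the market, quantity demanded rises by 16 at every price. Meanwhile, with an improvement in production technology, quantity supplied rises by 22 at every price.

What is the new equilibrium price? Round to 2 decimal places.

Before the shock: 58 - 5p = 4p - 41 ⇒ 99 = 9p ⇒ p = 11, Q = 3.
With the change applied: demand Qd = 74 - 5p, supply Qs = 4p - 19.
Setting them equal: 74 - 5p = 4p - 19 → 93 = 9p, so p = 31/3 ≈ 10.3333 and Q = 67/3 ≈ 22.3333.

10.33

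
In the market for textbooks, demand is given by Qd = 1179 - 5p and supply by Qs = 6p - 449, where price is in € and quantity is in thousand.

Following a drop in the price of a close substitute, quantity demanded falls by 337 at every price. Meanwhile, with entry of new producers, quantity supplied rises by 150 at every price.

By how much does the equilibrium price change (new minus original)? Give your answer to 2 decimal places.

Original equilibrium: 1179 - 5p = 6p - 449 gives 1628 = 11p, so p = 148 and Q = 439.
The new curves are Qd = 842 - 5p (demand) and Qs = 6p - 299 (supply).
Setting them equal: 842 - 5p = 6p - 299 → 1141 = 11p, so p = 1141/11 ≈ 103.7273 and Q = 3557/11 ≈ 323.3636.
Δp = 103.7273 − 148 = -44.27.

-44.27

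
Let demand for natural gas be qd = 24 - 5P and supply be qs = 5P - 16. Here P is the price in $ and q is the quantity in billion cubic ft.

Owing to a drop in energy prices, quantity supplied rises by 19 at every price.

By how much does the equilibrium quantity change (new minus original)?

+9.5

Before the shock: 24 - 5P = 5P - 16 ⇒ 40 = 10P ⇒ P = 4, q = 4.
After the shift, demand is qd = 24 - 5P and supply is qs = 5P + 3.
Clearing the new market: 24 - 5P = 5P + 3, so P = 2.1 and q = 13.5.
Δq = 13.5 − 4 = +9.5.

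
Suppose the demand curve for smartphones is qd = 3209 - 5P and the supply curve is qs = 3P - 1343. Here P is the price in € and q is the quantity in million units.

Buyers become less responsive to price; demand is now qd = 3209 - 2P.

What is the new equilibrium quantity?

Solve the original market: 3209 - 5P = 3P - 1343, hence P = 569 and q = 364.
The shock moves the curves to qd = 3209 - 2P and qs = 3P - 1343.
Clearing the new market: 3209 - 2P = 3P - 1343, so P = 910.4 and q = 1388.2.

1388.2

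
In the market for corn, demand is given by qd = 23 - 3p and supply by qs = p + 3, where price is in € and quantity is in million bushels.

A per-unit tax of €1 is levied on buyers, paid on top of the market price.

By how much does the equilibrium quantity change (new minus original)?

-0.75

Original equilibrium: 23 - 3p = p + 3 gives 20 = 4p, so p = 5 and q = 8.
Since buyers pay the price plus the tax, the effective demand curve becomes qd = 20 - 3p.
Setting them equal: 20 - 3p = p + 3 → 17 = 4p, so p = 4.25 and q = 7.25.
Δq = 7.25 − 8 = -0.75.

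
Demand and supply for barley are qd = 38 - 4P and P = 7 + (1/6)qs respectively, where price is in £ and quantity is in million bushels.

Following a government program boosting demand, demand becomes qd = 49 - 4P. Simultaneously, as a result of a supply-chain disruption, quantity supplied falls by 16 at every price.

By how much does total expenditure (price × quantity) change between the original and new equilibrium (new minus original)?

+18.34

Before the shock: 38 - 4P = 6P - 42 ⇒ 80 = 10P ⇒ P = 8, q = 6.
The shock moves the curves to qd = 49 - 4P and qs = 6P - 58.
Equate the new curves: 49 - 4P = 6P - 58, giving 107 = 10P, P = 10.7, q = 6.2.
Expenditure moves from 8×6 = 48 to 10.7×6.2 = 66.34; change = +18.34.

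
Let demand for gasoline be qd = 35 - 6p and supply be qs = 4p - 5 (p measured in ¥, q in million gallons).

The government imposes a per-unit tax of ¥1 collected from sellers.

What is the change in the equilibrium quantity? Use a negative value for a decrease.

-2.4

Original equilibrium: 35 - 6p = 4p - 5 gives 40 = 10p, so p = 4 and q = 11.
Since sellers keep the price net of the tax, the effective supply curve becomes qs = 4p - 9.
Equate the new curves: 35 - 6p = 4p - 9, giving 44 = 10p, p = 4.4, q = 8.6.
Δq = 8.6 − 11 = -2.4.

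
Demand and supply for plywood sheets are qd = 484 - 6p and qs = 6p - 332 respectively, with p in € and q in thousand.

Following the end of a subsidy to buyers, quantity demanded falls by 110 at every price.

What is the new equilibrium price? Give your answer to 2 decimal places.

58.83

Before the shock: 484 - 6p = 6p - 332 ⇒ 816 = 12p ⇒ p = 68, q = 76.
After the shift, demand is qd = 374 - 6p and supply is qs = 6p - 332.
Setting them equal: 374 - 6p = 6p - 332 → 706 = 12p, so p = 353/6 ≈ 58.8333 and q = 21.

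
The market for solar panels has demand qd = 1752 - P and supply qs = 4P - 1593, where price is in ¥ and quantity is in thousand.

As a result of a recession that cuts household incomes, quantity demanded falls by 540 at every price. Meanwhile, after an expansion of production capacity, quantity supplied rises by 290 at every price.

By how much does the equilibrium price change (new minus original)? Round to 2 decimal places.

-166.00

Initially, 1752 - P = 4P - 1593, so 3345 = 5P and P = 669, q = 1083.
The new curves are qd = 1212 - P (demand) and qs = 4P - 1303 (supply).
Equate the new curves: 1212 - P = 4P - 1303, giving 2515 = 5P, P = 503, q = 709.
ΔP = 503 − 669 = -166.00.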